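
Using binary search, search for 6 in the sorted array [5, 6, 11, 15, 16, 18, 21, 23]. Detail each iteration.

Binary search for 6 in [5, 6, 11, 15, 16, 18, 21, 23]:

lo=0, hi=7, mid=3, arr[mid]=15 -> 15 > 6, search left half
lo=0, hi=2, mid=1, arr[mid]=6 -> Found target at index 1!

Binary search finds 6 at index 1 after 2 comparisons. The search repeatedly halves the search space by comparing with the middle element.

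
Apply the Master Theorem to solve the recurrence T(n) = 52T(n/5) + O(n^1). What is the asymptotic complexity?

Master Theorem for T(n) = 52T(n/5) + O(n^1):

a = 52, b = 5, c = 1
log_b(a) = log_5(52) = 2.4550

Case 1: c = 1 < log_5(52) = 2.4550
T(n) = O(n^(log_5 52))

For T(n) = 52T(n/5) + O(n^1): log_5(52) = 2.4550. This is Case 1 of the Master Theorem (c < log_b(a), work dominated by leaves), giving O(n^(log_5 52)).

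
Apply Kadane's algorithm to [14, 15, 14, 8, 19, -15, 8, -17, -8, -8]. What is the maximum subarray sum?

Using Kadane's algorithm on [14, 15, 14, 8, 19, -15, 8, -17, -8, -8]:

Scanning through the array:
Position 1 (value 15): max_ending_here = 29, max_so_far = 29
Position 2 (value 14): max_ending_here = 43, max_so_far = 43
Position 3 (value 8): max_ending_here = 51, max_so_far = 51
Position 4 (value 19): max_ending_here = 70, max_so_far = 70
Position 5 (value -15): max_ending_here = 55, max_so_far = 70
Position 6 (value 8): max_ending_here = 63, max_so_far = 70
Position 7 (value -17): max_ending_here = 46, max_so_far = 70
Position 8 (value -8): max_ending_here = 38, max_so_far = 70
Position 9 (value -8): max_ending_here = 30, max_so_far = 70

Maximum subarray: [14, 15, 14, 8, 19]
Maximum sum: 70

The maximum subarray is [14, 15, 14, 8, 19] with sum 70. This subarray runs from index 0 to index 4.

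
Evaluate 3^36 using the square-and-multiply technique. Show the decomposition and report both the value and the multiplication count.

Computing 3^36 by squaring (build up from 3^1; each line after the first costs one multiplication):

3^1 = 3
3^2 = (3^1)^2 = 3^2 = 9
3^4 = (3^2)^2 = 9^2 = 81
3^8 = (3^4)^2 = 81^2 = 6561
3^9 = 3 * 3^8 = 3 * 6561 = 19683
3^18 = (3^9)^2 = 19683^2 = 387420489
3^36 = (3^18)^2 = 387420489^2 = 150094635296999121

Result: 150094635296999121
Multiplications needed: 6 (6 lines after 3^1)

3^36 = 150094635296999121. Using exponentiation by squaring, this requires 6 multiplications. The key idea: if the exponent is even, square the half-power; if odd, multiply by the base once.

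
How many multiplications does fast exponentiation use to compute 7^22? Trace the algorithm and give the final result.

Computing 7^22 by squaring (build up from 7^1; each line after the first costs one multiplication):

7^1 = 7
7^2 = (7^1)^2 = 7^2 = 49
7^4 = (7^2)^2 = 49^2 = 2401
7^5 = 7 * 7^4 = 7 * 2401 = 16807
7^10 = (7^5)^2 = 16807^2 = 282475249
7^11 = 7 * 7^10 = 7 * 282475249 = 1977326743
7^22 = (7^11)^2 = 1977326743^2 = 3909821048582988049

Result: 3909821048582988049
Multiplications needed: 6 (6 lines after 7^1)

7^22 = 3909821048582988049. Using exponentiation by squaring, this requires 6 multiplications. The key idea: if the exponent is even, square the half-power; if odd, multiply by the base once.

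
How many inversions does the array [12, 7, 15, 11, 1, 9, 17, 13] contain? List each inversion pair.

Finding inversions in [12, 7, 15, 11, 1, 9, 17, 13]:

(0, 1): arr[0]=12 > arr[1]=7
(0, 3): arr[0]=12 > arr[3]=11
(0, 4): arr[0]=12 > arr[4]=1
(0, 5): arr[0]=12 > arr[5]=9
(1, 4): arr[1]=7 > arr[4]=1
(2, 3): arr[2]=15 > arr[3]=11
(2, 4): arr[2]=15 > arr[4]=1
(2, 5): arr[2]=15 > arr[5]=9
(2, 7): arr[2]=15 > arr[7]=13
(3, 4): arr[3]=11 > arr[4]=1
(3, 5): arr[3]=11 > arr[5]=9
(6, 7): arr[6]=17 > arr[7]=13

Total inversions: 12

The array has 12 inversion(s): (0,1), (0,3), (0,4), (0,5), (1,4), (2,3), (2,4), (2,5), (2,7), (3,4), (3,5), (6,7). Each pair (i,j) satisfies i < j and arr[i] > arr[j].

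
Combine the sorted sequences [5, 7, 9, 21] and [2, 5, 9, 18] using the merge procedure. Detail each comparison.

Merging process:

Compare 5 vs 2: take 2 from right. Merged: [2]
Compare 5 vs 5: take 5 from left. Merged: [2, 5]
Compare 7 vs 5: take 5 from right. Merged: [2, 5, 5]
Compare 7 vs 9: take 7 from left. Merged: [2, 5, 5, 7]
Compare 9 vs 9: take 9 from left. Merged: [2, 5, 5, 7, 9]
Compare 21 vs 9: take 9 from right. Merged: [2, 5, 5, 7, 9, 9]
Compare 21 vs 18: take 18 from right. Merged: [2, 5, 5, 7, 9, 9, 18]
Append remaining from left: [21]. Merged: [2, 5, 5, 7, 9, 9, 18, 21]

Final merged array: [2, 5, 5, 7, 9, 9, 18, 21]
Total comparisons: 7

The merged array is [2, 5, 5, 7, 9, 9, 18, 21], requiring 7 comparisons. The merge step runs in O(n) time where n is the total number of elements.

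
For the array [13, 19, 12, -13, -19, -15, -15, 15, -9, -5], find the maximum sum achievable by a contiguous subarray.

Using Kadane's algorithm on [13, 19, 12, -13, -19, -15, -15, 15, -9, -5]:

Scanning through the array:
Position 1 (value 19): max_ending_here = 32, max_so_far = 32
Position 2 (value 12): max_ending_here = 44, max_so_far = 44
Position 3 (value -13): max_ending_here = 31, max_so_far = 44
Position 4 (value -19): max_ending_here = 12, max_so_far = 44
Position 5 (value -15): max_ending_here = -3, max_so_far = 44
Position 6 (value -15): max_ending_here = -15, max_so_far = 44
Position 7 (value 15): max_ending_here = 15, max_so_far = 44
Position 8 (value -9): max_ending_here = 6, max_so_far = 44
Position 9 (value -5): max_ending_here = 1, max_so_far = 44

Maximum subarray: [13, 19, 12]
Maximum sum: 44

The maximum subarray is [13, 19, 12] with sum 44. This subarray runs from index 0 to index 2.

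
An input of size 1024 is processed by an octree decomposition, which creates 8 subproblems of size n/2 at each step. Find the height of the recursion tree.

For divide and conquer with division factor 2:

Problem sizes at each level:
Level 0: 1024
Level 1: 512
Level 2: 256
Level 3: 128
Level 4: 64
Level 5: 32
Level 6: 16
Level 7: 8
Level 8: 4
Level 9: 2
Level 10: 1

The root is level 0 and the size-1 base case is level 10 (the tree spans levels 0 through 10, i.e. 11 levels counting the root), so the depth is the number of divisions: log_2(1024) = 10

The recursion tree depth is log_2(1024) = 10. At each level, the problem size is divided by 2, so it takes 10 divisions to reduce to a base case of size 1. The algorithm makes 8 recursive calls at each level.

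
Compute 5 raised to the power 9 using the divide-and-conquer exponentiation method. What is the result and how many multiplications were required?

Computing 5^9 by squaring (build up from 5^1; each line after the first costs one multiplication):

5^1 = 5
5^2 = (5^1)^2 = 5^2 = 25
5^4 = (5^2)^2 = 25^2 = 625
5^8 = (5^4)^2 = 625^2 = 390625
5^9 = 5 * 5^8 = 5 * 390625 = 1953125

Result: 1953125
Multiplications needed: 4 (4 lines after 5^1)

5^9 = 1953125. Using exponentiation by squaring, this requires 4 multiplications. The key idea: if the exponent is even, square the half-power; if odd, multiply by the base once.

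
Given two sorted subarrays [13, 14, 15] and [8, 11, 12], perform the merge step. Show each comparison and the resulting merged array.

Merging process:

Compare 13 vs 8: take 8 from right. Merged: [8]
Compare 13 vs 11: take 11 from right. Merged: [8, 11]
Compare 13 vs 12: take 12 from right. Merged: [8, 11, 12]
Append remaining from left: [13, 14, 15]. Merged: [8, 11, 12, 13, 14, 15]

Final merged array: [8, 11, 12, 13, 14, 15]
Total comparisons: 3

The merged array is [8, 11, 12, 13, 14, 15], requiring 3 comparisons. The merge step runs in O(n) time where n is the total number of elements.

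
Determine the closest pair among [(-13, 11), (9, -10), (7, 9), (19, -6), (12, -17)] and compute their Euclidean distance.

Computing all pairwise distances among 5 points:

d((-13, 11), (9, -10)) = 30.4138
d((-13, 11), (7, 9)) = 20.0998
d((-13, 11), (19, -6)) = 36.2353
d((-13, 11), (12, -17)) = 37.5366
d((9, -10), (7, 9)) = 19.105
d((9, -10), (19, -6)) = 10.7703
d((9, -10), (12, -17)) = 7.6158 <-- minimum
d((7, 9), (19, -6)) = 19.2094
d((7, 9), (12, -17)) = 26.4764
d((19, -6), (12, -17)) = 13.0384

Closest pair: (9, -10) and (12, -17) with distance 7.6158

The closest pair is (9, -10) and (12, -17) with Euclidean distance 7.6158. For 5 points, brute-force pairwise comparison is shown above. For large n, the divide-and-conquer algorithm (sort by x, recurse on halves, check the dividing strip) achieves O(n log n).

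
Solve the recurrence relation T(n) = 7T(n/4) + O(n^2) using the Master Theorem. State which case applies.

Master Theorem for T(n) = 7T(n/4) + O(n^2):

a = 7, b = 4, c = 2
log_b(a) = log_4(7) = 1.4037

Case 3: c = 2 > log_4(7) = 1.4037
T(n) = O(n^2) = O(n^2)

For T(n) = 7T(n/4) + O(n^2): log_4(7) = 1.4037. This is Case 3 of the Master Theorem (c > log_b(a), work dominated by root), giving O(n^2).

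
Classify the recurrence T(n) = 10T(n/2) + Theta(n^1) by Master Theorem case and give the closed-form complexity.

Master Theorem for T(n) = 10T(n/2) + O(n^1):

a = 10, b = 2, c = 1
log_b(a) = log_2(10) = 3.3219

Case 1: c = 1 < log_2(10) = 3.3219
T(n) = O(n^(log_2 10))

For T(n) = 10T(n/2) + O(n^1): log_2(10) = 3.3219. This is Case 1 of the Master Theorem (c < log_b(a), work dominated by leaves), giving O(n^(log_2 10)).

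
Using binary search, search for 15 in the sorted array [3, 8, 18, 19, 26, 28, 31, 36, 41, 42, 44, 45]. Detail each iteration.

Binary search for 15 in [3, 8, 18, 19, 26, 28, 31, 36, 41, 42, 44, 45]:

lo=0, hi=11, mid=5, arr[mid]=28 -> 28 > 15, search left half
lo=0, hi=4, mid=2, arr[mid]=18 -> 18 > 15, search left half
lo=0, hi=1, mid=0, arr[mid]=3 -> 3 < 15, search right half
lo=1, hi=1, mid=1, arr[mid]=8 -> 8 < 15, search right half
lo=2 > hi=1, target 15 not found

Binary search determines that 15 is not in the array after 4 comparisons. The search space was exhausted without finding the target.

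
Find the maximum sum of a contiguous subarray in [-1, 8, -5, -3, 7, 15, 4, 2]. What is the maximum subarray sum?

Using Kadane's algorithm on [-1, 8, -5, -3, 7, 15, 4, 2]:

Scanning through the array:
Position 1 (value 8): max_ending_here = 8, max_so_far = 8
Position 2 (value -5): max_ending_here = 3, max_so_far = 8
Position 3 (value -3): max_ending_here = 0, max_so_far = 8
Position 4 (value 7): max_ending_here = 7, max_so_far = 8
Position 5 (value 15): max_ending_here = 22, max_so_far = 22
Position 6 (value 4): max_ending_here = 26, max_so_far = 26
Position 7 (value 2): max_ending_here = 28, max_so_far = 28

Maximum subarray: [8, -5, -3, 7, 15, 4, 2]
Maximum sum: 28

The maximum subarray is [8, -5, -3, 7, 15, 4, 2] with sum 28. This subarray runs from index 1 to index 7.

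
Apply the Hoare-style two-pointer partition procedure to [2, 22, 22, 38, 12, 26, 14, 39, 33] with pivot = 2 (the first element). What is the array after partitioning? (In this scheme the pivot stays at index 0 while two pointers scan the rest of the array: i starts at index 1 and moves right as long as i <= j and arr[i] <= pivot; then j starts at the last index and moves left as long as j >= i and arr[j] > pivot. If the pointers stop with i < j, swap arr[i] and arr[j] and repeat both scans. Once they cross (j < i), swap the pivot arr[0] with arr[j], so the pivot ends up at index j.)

Hoare-style two-pointer partition with pivot = 2:

Initial array: [2, 22, 22, 38, 12, 26, 14, 39, 33]

Pointers start at i = 1, j = 8.
i ends at 1, j ends at 0: the pointers have crossed (j < i), so scanning stops.

j = 0, so swapping arr[0] with arr[j] leaves the pivot at position 0: [2, 22, 22, 38, 12, 26, 14, 39, 33]
Pivot position: 0

After partitioning with pivot 2, the array becomes [2, 22, 22, 38, 12, 26, 14, 39, 33]. The pivot is placed at index 0. All elements to the left of the pivot are <= 2, and all elements to the right are > 2.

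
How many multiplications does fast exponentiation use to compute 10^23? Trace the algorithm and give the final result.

Computing 10^23 by squaring (build up from 10^1; each line after the first costs one multiplication):

10^1 = 10
10^2 = (10^1)^2 = 10^2 = 100
10^4 = (10^2)^2 = 100^2 = 10000
10^5 = 10 * 10^4 = 10 * 10000 = 100000
10^10 = (10^5)^2 = 100000^2 = 10000000000
10^11 = 10 * 10^10 = 10 * 10000000000 = 100000000000
10^22 = (10^11)^2 = 100000000000^2 = 10000000000000000000000
10^23 = 10 * 10^22 = 10 * 10000000000000000000000 = 100000000000000000000000

Result: 100000000000000000000000
Multiplications needed: 7 (7 lines after 10^1)

10^23 = 100000000000000000000000. Using exponentiation by squaring, this requires 7 multiplications. The key idea: if the exponent is even, square the half-power; if odd, multiply by the base once.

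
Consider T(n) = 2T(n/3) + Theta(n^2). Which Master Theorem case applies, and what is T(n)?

Master Theorem for T(n) = 2T(n/3) + O(n^2):

a = 2, b = 3, c = 2
log_b(a) = log_3(2) = 0.6309

Case 3: c = 2 > log_3(2) = 0.6309
T(n) = O(n^2) = O(n^2)

For T(n) = 2T(n/3) + O(n^2): log_3(2) = 0.6309. This is Case 3 of the Master Theorem (c > log_b(a), work dominated by root), giving O(n^2).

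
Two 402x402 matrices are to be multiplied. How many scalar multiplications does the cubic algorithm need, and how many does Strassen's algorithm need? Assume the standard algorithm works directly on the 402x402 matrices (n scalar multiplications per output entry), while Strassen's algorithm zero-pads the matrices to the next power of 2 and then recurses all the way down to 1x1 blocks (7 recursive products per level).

Matrix multiplication for 402x402 matrices:

Strassen's algorithm requires power-of-2 dimensions. Pad 402x402 to 512x512 (next power of 2).

Standard algorithm: 402^3 = 64964808 multiplications
Strassen's algorithm: 7^(log2(512)) = 7^9 = 40353607 multiplications
Savings: 64964808 - 40353607 = 24611201 multiplications

Standard: 64964808 multiplications (402^3). Strassen: 40353607 multiplications (7^9, after padding to 512x512). Strassen reduces 8 recursive multiplications to 7 at each level.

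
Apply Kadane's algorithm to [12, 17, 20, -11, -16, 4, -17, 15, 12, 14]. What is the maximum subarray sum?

Using Kadane's algorithm on [12, 17, 20, -11, -16, 4, -17, 15, 12, 14]:

Scanning through the array:
Position 1 (value 17): max_ending_here = 29, max_so_far = 29
Position 2 (value 20): max_ending_here = 49, max_so_far = 49
Position 3 (value -11): max_ending_here = 38, max_so_far = 49
Position 4 (value -16): max_ending_here = 22, max_so_far = 49
Position 5 (value 4): max_ending_here = 26, max_so_far = 49
Position 6 (value -17): max_ending_here = 9, max_so_far = 49
Position 7 (value 15): max_ending_here = 24, max_so_far = 49
Position 8 (value 12): max_ending_here = 36, max_so_far = 49
Position 9 (value 14): max_ending_here = 50, max_so_far = 50

Maximum subarray: [12, 17, 20, -11, -16, 4, -17, 15, 12, 14]
Maximum sum: 50

The maximum subarray is [12, 17, 20, -11, -16, 4, -17, 15, 12, 14] with sum 50. This subarray runs from index 0 to index 9.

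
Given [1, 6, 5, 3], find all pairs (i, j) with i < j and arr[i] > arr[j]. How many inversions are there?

Finding inversions in [1, 6, 5, 3]:

(1, 2): arr[1]=6 > arr[2]=5
(1, 3): arr[1]=6 > arr[3]=3
(2, 3): arr[2]=5 > arr[3]=3

Total inversions: 3

The array has 3 inversion(s): (1,2), (1,3), (2,3). Each pair (i,j) satisfies i < j and arr[i] > arr[j].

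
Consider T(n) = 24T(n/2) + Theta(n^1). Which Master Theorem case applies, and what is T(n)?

Master Theorem for T(n) = 24T(n/2) + O(n^1):

a = 24, b = 2, c = 1
log_b(a) = log_2(24) = 4.5850

Case 1: c = 1 < log_2(24) = 4.5850
T(n) = O(n^(log_2 24))

For T(n) = 24T(n/2) + O(n^1): log_2(24) = 4.5850. This is Case 1 of the Master Theorem (c < log_b(a), work dominated by leaves), giving O(n^(log_2 24)).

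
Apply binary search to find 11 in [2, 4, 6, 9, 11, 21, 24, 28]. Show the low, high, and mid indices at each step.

Binary search for 11 in [2, 4, 6, 9, 11, 21, 24, 28]:

lo=0, hi=7, mid=3, arr[mid]=9 -> 9 < 11, search right half
lo=4, hi=7, mid=5, arr[mid]=21 -> 21 > 11, search left half
lo=4, hi=4, mid=4, arr[mid]=11 -> Found target at index 4!

Binary search finds 11 at index 4 after 3 comparisons. The search repeatedly halves the search space by comparing with the middle element.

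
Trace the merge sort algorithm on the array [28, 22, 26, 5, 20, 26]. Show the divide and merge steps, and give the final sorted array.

Merge sort trace:

Split: [28, 22, 26, 5, 20, 26] -> [28, 22, 26] and [5, 20, 26]
  Split: [28, 22, 26] -> [28] and [22, 26]
    Split: [22, 26] -> [22] and [26]
    Merge: [22] + [26] -> [22, 26]
  Merge: [28] + [22, 26] -> [22, 26, 28]
  Split: [5, 20, 26] -> [5] and [20, 26]
    Split: [20, 26] -> [20] and [26]
    Merge: [20] + [26] -> [20, 26]
  Merge: [5] + [20, 26] -> [5, 20, 26]
Merge: [22, 26, 28] + [5, 20, 26] -> [5, 20, 22, 26, 26, 28]

Final sorted array: [5, 20, 22, 26, 26, 28]

The merge sort proceeds by recursively splitting the array and merging sorted halves.
After all merges, the sorted array is [5, 20, 22, 26, 26, 28].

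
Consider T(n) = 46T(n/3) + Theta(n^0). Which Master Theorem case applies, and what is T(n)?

Master Theorem for T(n) = 46T(n/3) + O(n^0):

a = 46, b = 3, c = 0
log_b(a) = log_3(46) = 3.4850

Case 1: c = 0 < log_3(46) = 3.4850
T(n) = O(n^(log_3 46))

For T(n) = 46T(n/3) + O(n^0): log_3(46) = 3.4850. This is Case 1 of the Master Theorem (c < log_b(a), work dominated by leaves), giving O(n^(log_3 46)).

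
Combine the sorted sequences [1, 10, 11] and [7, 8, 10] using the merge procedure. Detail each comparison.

Merging process:

Compare 1 vs 7: take 1 from left. Merged: [1]
Compare 10 vs 7: take 7 from right. Merged: [1, 7]
Compare 10 vs 8: take 8 from right. Merged: [1, 7, 8]
Compare 10 vs 10: take 10 from left. Merged: [1, 7, 8, 10]
Compare 11 vs 10: take 10 from right. Merged: [1, 7, 8, 10, 10]
Append remaining from left: [11]. Merged: [1, 7, 8, 10, 10, 11]

Final merged array: [1, 7, 8, 10, 10, 11]
Total comparisons: 5

The merged array is [1, 7, 8, 10, 10, 11], requiring 5 comparisons. The merge step runs in O(n) time where n is the total number of elements.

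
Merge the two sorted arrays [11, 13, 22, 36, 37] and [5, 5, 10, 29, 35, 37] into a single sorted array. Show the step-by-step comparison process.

Merging process:

Compare 11 vs 5: take 5 from right. Merged: [5]
Compare 11 vs 5: take 5 from right. Merged: [5, 5]
Compare 11 vs 10: take 10 from right. Merged: [5, 5, 10]
Compare 11 vs 29: take 11 from left. Merged: [5, 5, 10, 11]
Compare 13 vs 29: take 13 from left. Merged: [5, 5, 10, 11, 13]
Compare 22 vs 29: take 22 from left. Merged: [5, 5, 10, 11, 13, 22]
Compare 36 vs 29: take 29 from right. Merged: [5, 5, 10, 11, 13, 22, 29]
Compare 36 vs 35: take 35 from right. Merged: [5, 5, 10, 11, 13, 22, 29, 35]
Compare 36 vs 37: take 36 from left. Merged: [5, 5, 10, 11, 13, 22, 29, 35, 36]
Compare 37 vs 37: take 37 from left. Merged: [5, 5, 10, 11, 13, 22, 29, 35, 36, 37]
Append remaining from right: [37]. Merged: [5, 5, 10, 11, 13, 22, 29, 35, 36, 37, 37]

Final merged array: [5, 5, 10, 11, 13, 22, 29, 35, 36, 37, 37]
Total comparisons: 10

The merged array is [5, 5, 10, 11, 13, 22, 29, 35, 36, 37, 37], requiring 10 comparisons. The merge step runs in O(n) time where n is the total number of elements.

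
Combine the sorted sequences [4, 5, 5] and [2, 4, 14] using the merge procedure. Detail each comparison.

Merging process:

Compare 4 vs 2: take 2 from right. Merged: [2]
Compare 4 vs 4: take 4 from left. Merged: [2, 4]
Compare 5 vs 4: take 4 from right. Merged: [2, 4, 4]
Compare 5 vs 14: take 5 from left. Merged: [2, 4, 4, 5]
Compare 5 vs 14: take 5 from left. Merged: [2, 4, 4, 5, 5]
Append remaining from right: [14]. Merged: [2, 4, 4, 5, 5, 14]

Final merged array: [2, 4, 4, 5, 5, 14]
Total comparisons: 5

The merged array is [2, 4, 4, 5, 5, 14], requiring 5 comparisons. The merge step runs in O(n) time where n is the total number of elements.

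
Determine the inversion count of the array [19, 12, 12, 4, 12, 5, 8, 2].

Finding inversions in [19, 12, 12, 4, 12, 5, 8, 2]:

(0, 1): arr[0]=19 > arr[1]=12
(0, 2): arr[0]=19 > arr[2]=12
(0, 3): arr[0]=19 > arr[3]=4
(0, 4): arr[0]=19 > arr[4]=12
(0, 5): arr[0]=19 > arr[5]=5
(0, 6): arr[0]=19 > arr[6]=8
(0, 7): arr[0]=19 > arr[7]=2
(1, 3): arr[1]=12 > arr[3]=4
(1, 5): arr[1]=12 > arr[5]=5
(1, 6): arr[1]=12 > arr[6]=8
(1, 7): arr[1]=12 > arr[7]=2
(2, 3): arr[2]=12 > arr[3]=4
(2, 5): arr[2]=12 > arr[5]=5
(2, 6): arr[2]=12 > arr[6]=8
(2, 7): arr[2]=12 > arr[7]=2
(3, 7): arr[3]=4 > arr[7]=2
(4, 5): arr[4]=12 > arr[5]=5
(4, 6): arr[4]=12 > arr[6]=8
(4, 7): arr[4]=12 > arr[7]=2
(5, 7): arr[5]=5 > arr[7]=2
(6, 7): arr[6]=8 > arr[7]=2

Total inversions: 21

The array has 21 inversion(s): (0,1), (0,2), (0,3), (0,4), (0,5), (0,6), (0,7), (1,3), (1,5), (1,6), (1,7), (2,3), (2,5), (2,6), (2,7), (3,7), (4,5), (4,6), (4,7), (5,7), (6,7). Each pair (i,j) satisfies i < j and arr[i] > arr[j].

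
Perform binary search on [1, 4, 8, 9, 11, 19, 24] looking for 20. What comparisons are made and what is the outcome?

Binary search for 20 in [1, 4, 8, 9, 11, 19, 24]:

lo=0, hi=6, mid=3, arr[mid]=9 -> 9 < 20, search right half
lo=4, hi=6, mid=5, arr[mid]=19 -> 19 < 20, search right half
lo=6, hi=6, mid=6, arr[mid]=24 -> 24 > 20, search left half
lo=6 > hi=5, target 20 not found

Binary search determines that 20 is not in the array after 3 comparisons. The search space was exhausted without finding the target.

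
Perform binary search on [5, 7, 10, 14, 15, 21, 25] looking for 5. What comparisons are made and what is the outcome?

Binary search for 5 in [5, 7, 10, 14, 15, 21, 25]:

lo=0, hi=6, mid=3, arr[mid]=14 -> 14 > 5, search left half
lo=0, hi=2, mid=1, arr[mid]=7 -> 7 > 5, search left half
lo=0, hi=0, mid=0, arr[mid]=5 -> Found target at index 0!

Binary search finds 5 at index 0 after 3 comparisons. The search repeatedly halves the search space by comparing with the middle element.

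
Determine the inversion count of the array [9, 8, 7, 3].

Finding inversions in [9, 8, 7, 3]:

(0, 1): arr[0]=9 > arr[1]=8
(0, 2): arr[0]=9 > arr[2]=7
(0, 3): arr[0]=9 > arr[3]=3
(1, 2): arr[1]=8 > arr[2]=7
(1, 3): arr[1]=8 > arr[3]=3
(2, 3): arr[2]=7 > arr[3]=3

Total inversions: 6

The array has 6 inversion(s): (0,1), (0,2), (0,3), (1,2), (1,3), (2,3). Each pair (i,j) satisfies i < j and arr[i] > arr[j].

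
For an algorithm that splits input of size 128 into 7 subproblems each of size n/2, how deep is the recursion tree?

For divide and conquer with division factor 2:

Problem sizes at each level:
Level 0: 128
Level 1: 64
Level 2: 32
Level 3: 16
Level 4: 8
Level 5: 4
Level 6: 2
Level 7: 1

The root is level 0 and the size-1 base case is level 7 (the tree spans levels 0 through 7, i.e. 8 levels counting the root), so the depth is the number of divisions: log_2(128) = 7

The recursion tree depth is log_2(128) = 7. At each level, the problem size is divided by 2, so it takes 7 divisions to reduce to a base case of size 1. The algorithm makes 7 recursive calls at each level.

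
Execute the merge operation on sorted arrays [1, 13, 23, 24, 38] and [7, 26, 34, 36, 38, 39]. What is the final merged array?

Merging process:

Compare 1 vs 7: take 1 from left. Merged: [1]
Compare 13 vs 7: take 7 from right. Merged: [1, 7]
Compare 13 vs 26: take 13 from left. Merged: [1, 7, 13]
Compare 23 vs 26: take 23 from left. Merged: [1, 7, 13, 23]
Compare 24 vs 26: take 24 from left. Merged: [1, 7, 13, 23, 24]
Compare 38 vs 26: take 26 from right. Merged: [1, 7, 13, 23, 24, 26]
Compare 38 vs 34: take 34 from right. Merged: [1, 7, 13, 23, 24, 26, 34]
Compare 38 vs 36: take 36 from right. Merged: [1, 7, 13, 23, 24, 26, 34, 36]
Compare 38 vs 38: take 38 from left. Merged: [1, 7, 13, 23, 24, 26, 34, 36, 38]
Append remaining from right: [38, 39]. Merged: [1, 7, 13, 23, 24, 26, 34, 36, 38, 38, 39]

Final merged array: [1, 7, 13, 23, 24, 26, 34, 36, 38, 38, 39]
Total comparisons: 9

The merged array is [1, 7, 13, 23, 24, 26, 34, 36, 38, 38, 39], requiring 9 comparisons. The merge step runs in O(n) time where n is the total number of elements.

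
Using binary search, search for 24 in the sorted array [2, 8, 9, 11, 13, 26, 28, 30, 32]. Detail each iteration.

Binary search for 24 in [2, 8, 9, 11, 13, 26, 28, 30, 32]:

lo=0, hi=8, mid=4, arr[mid]=13 -> 13 < 24, search right half
lo=5, hi=8, mid=6, arr[mid]=28 -> 28 > 24, search left half
lo=5, hi=5, mid=5, arr[mid]=26 -> 26 > 24, search left half
lo=5 > hi=4, target 24 not found

Binary search determines that 24 is not in the array after 3 comparisons. The search space was exhausted without finding the target.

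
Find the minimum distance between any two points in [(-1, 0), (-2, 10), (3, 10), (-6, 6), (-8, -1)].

Computing all pairwise distances among 5 points:

d((-1, 0), (-2, 10)) = 10.0499
d((-1, 0), (3, 10)) = 10.7703
d((-1, 0), (-6, 6)) = 7.8102
d((-1, 0), (-8, -1)) = 7.0711
d((-2, 10), (3, 10)) = 5.0 <-- minimum
d((-2, 10), (-6, 6)) = 5.6569
d((-2, 10), (-8, -1)) = 12.53
d((3, 10), (-6, 6)) = 9.8489
d((3, 10), (-8, -1)) = 15.5563
d((-6, 6), (-8, -1)) = 7.2801

Closest pair: (-2, 10) and (3, 10) with distance 5.0

The closest pair is (-2, 10) and (3, 10) with Euclidean distance 5.0. For 5 points, brute-force pairwise comparison is shown above. For large n, the divide-and-conquer algorithm (sort by x, recurse on halves, check the dividing strip) achieves O(n log n).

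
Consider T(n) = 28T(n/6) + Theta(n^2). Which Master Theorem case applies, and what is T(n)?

Master Theorem for T(n) = 28T(n/6) + O(n^2):

a = 28, b = 6, c = 2
log_b(a) = log_6(28) = 1.8597

Case 3: c = 2 > log_6(28) = 1.8597
T(n) = O(n^2) = O(n^2)

For T(n) = 28T(n/6) + O(n^2): log_6(28) = 1.8597. This is Case 3 of the Master Theorem (c > log_b(a), work dominated by root), giving O(n^2).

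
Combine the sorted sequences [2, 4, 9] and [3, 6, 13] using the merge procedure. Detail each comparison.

Merging process:

Compare 2 vs 3: take 2 from left. Merged: [2]
Compare 4 vs 3: take 3 from right. Merged: [2, 3]
Compare 4 vs 6: take 4 from left. Merged: [2, 3, 4]
Compare 9 vs 6: take 6 from right. Merged: [2, 3, 4, 6]
Compare 9 vs 13: take 9 from left. Merged: [2, 3, 4, 6, 9]
Append remaining from right: [13]. Merged: [2, 3, 4, 6, 9, 13]

Final merged array: [2, 3, 4, 6, 9, 13]
Total comparisons: 5

The merged array is [2, 3, 4, 6, 9, 13], requiring 5 comparisons. The merge step runs in O(n) time where n is the total number of elements.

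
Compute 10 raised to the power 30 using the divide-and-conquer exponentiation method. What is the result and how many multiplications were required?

Computing 10^30 by squaring (build up from 10^1; each line after the first costs one multiplication):

10^1 = 10
10^2 = (10^1)^2 = 10^2 = 100
10^3 = 10 * 10^2 = 10 * 100 = 1000
10^6 = (10^3)^2 = 1000^2 = 1000000
10^7 = 10 * 10^6 = 10 * 1000000 = 10000000
10^14 = (10^7)^2 = 10000000^2 = 100000000000000
10^15 = 10 * 10^14 = 10 * 100000000000000 = 1000000000000000
10^30 = (10^15)^2 = 1000000000000000^2 = 1000000000000000000000000000000

Result: 1000000000000000000000000000000
Multiplications needed: 7 (7 lines after 10^1)

10^30 = 1000000000000000000000000000000. Using exponentiation by squaring, this requires 7 multiplications. The key idea: if the exponent is even, square the half-power; if odd, multiply by the base once.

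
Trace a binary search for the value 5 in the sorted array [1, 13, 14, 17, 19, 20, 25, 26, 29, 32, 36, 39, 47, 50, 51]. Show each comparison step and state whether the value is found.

Binary search for 5 in [1, 13, 14, 17, 19, 20, 25, 26, 29, 32, 36, 39, 47, 50, 51]:

lo=0, hi=14, mid=7, arr[mid]=26 -> 26 > 5, search left half
lo=0, hi=6, mid=3, arr[mid]=17 -> 17 > 5, search left half
lo=0, hi=2, mid=1, arr[mid]=13 -> 13 > 5, search left half
lo=0, hi=0, mid=0, arr[mid]=1 -> 1 < 5, search right half
lo=1 > hi=0, target 5 not found

Binary search determines that 5 is not in the array after 4 comparisons. The search space was exhausted without finding the target.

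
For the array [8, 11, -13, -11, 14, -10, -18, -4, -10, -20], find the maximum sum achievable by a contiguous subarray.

Using Kadane's algorithm on [8, 11, -13, -11, 14, -10, -18, -4, -10, -20]:

Scanning through the array:
Position 1 (value 11): max_ending_here = 19, max_so_far = 19
Position 2 (value -13): max_ending_here = 6, max_so_far = 19
Position 3 (value -11): max_ending_here = -5, max_so_far = 19
Position 4 (value 14): max_ending_here = 14, max_so_far = 19
Position 5 (value -10): max_ending_here = 4, max_so_far = 19
Position 6 (value -18): max_ending_here = -14, max_so_far = 19
Position 7 (value -4): max_ending_here = -4, max_so_far = 19
Position 8 (value -10): max_ending_here = -10, max_so_far = 19
Position 9 (value -20): max_ending_here = -20, max_so_far = 19

Maximum subarray: [8, 11]
Maximum sum: 19

The maximum subarray is [8, 11] with sum 19. This subarray runs from index 0 to index 1.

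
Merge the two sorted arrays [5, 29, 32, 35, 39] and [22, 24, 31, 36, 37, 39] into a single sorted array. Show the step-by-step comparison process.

Merging process:

Compare 5 vs 22: take 5 from left. Merged: [5]
Compare 29 vs 22: take 22 from right. Merged: [5, 22]
Compare 29 vs 24: take 24 from right. Merged: [5, 22, 24]
Compare 29 vs 31: take 29 from left. Merged: [5, 22, 24, 29]
Compare 32 vs 31: take 31 from right. Merged: [5, 22, 24, 29, 31]
Compare 32 vs 36: take 32 from left. Merged: [5, 22, 24, 29, 31, 32]
Compare 35 vs 36: take 35 from left. Merged: [5, 22, 24, 29, 31, 32, 35]
Compare 39 vs 36: take 36 from right. Merged: [5, 22, 24, 29, 31, 32, 35, 36]
Compare 39 vs 37: take 37 from right. Merged: [5, 22, 24, 29, 31, 32, 35, 36, 37]
Compare 39 vs 39: take 39 from left. Merged: [5, 22, 24, 29, 31, 32, 35, 36, 37, 39]
Append remaining from right: [39]. Merged: [5, 22, 24, 29, 31, 32, 35, 36, 37, 39, 39]

Final merged array: [5, 22, 24, 29, 31, 32, 35, 36, 37, 39, 39]
Total comparisons: 10

The merged array is [5, 22, 24, 29, 31, 32, 35, 36, 37, 39, 39], requiring 10 comparisons. The merge step runs in O(n) time where n is the total number of elements.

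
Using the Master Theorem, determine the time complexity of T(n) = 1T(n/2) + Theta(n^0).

Master Theorem for T(n) = 1T(n/2) + O(n^0):

a = 1, b = 2, c = 0
log_b(a) = log_2(1) = 0.0000

Case 2: c = 0 = log_2(1) = 0.0000
T(n) = O(n^0 log n) = O(log n)

For T(n) = 1T(n/2) + O(n^0): log_2(1) = 0.0000. This is Case 2 of the Master Theorem (c = log_b(a), equal work at all levels), giving O(log n).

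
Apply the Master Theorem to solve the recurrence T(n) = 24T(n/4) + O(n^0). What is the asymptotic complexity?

Master Theorem for T(n) = 24T(n/4) + O(n^0):

a = 24, b = 4, c = 0
log_b(a) = log_4(24) = 2.2925

Case 1: c = 0 < log_4(24) = 2.2925
T(n) = O(n^(log_4 24))

For T(n) = 24T(n/4) + O(n^0): log_4(24) = 2.2925. This is Case 1 of the Master Theorem (c < log_b(a), work dominated by leaves), giving O(n^(log_4 24)).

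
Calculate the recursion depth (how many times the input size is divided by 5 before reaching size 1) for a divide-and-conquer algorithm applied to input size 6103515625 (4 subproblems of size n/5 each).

For divide and conquer with division factor 5:

Problem sizes at each level:
Level 0: 6103515625
Level 1: 1220703125
Level 2: 244140625
Level 3: 48828125
Level 4: 9765625
Level 5: 1953125
Level 6: 390625
Level 7: 78125
Level 8: 15625
Level 9: 3125
Level 10: 625
Level 11: 125
Level 12: 25
Level 13: 5
Level 14: 1

The root is level 0 and the size-1 base case is level 14 (the tree spans levels 0 through 14, i.e. 15 levels counting the root), so the depth is the number of divisions: log_5(6103515625) = 14

The recursion tree depth is log_5(6103515625) = 14. At each level, the problem size is divided by 5, so it takes 14 divisions to reduce to a base case of size 1. The algorithm makes 4 recursive calls at each level.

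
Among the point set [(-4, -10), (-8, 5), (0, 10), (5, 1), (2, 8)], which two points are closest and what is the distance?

Computing all pairwise distances among 5 points:

d((-4, -10), (-8, 5)) = 15.5242
d((-4, -10), (0, 10)) = 20.3961
d((-4, -10), (5, 1)) = 14.2127
d((-4, -10), (2, 8)) = 18.9737
d((-8, 5), (0, 10)) = 9.434
d((-8, 5), (5, 1)) = 13.6015
d((-8, 5), (2, 8)) = 10.4403
d((0, 10), (5, 1)) = 10.2956
d((0, 10), (2, 8)) = 2.8284 <-- minimum
d((5, 1), (2, 8)) = 7.6158

Closest pair: (0, 10) and (2, 8) with distance 2.8284

The closest pair is (0, 10) and (2, 8) with Euclidean distance 2.8284. For 5 points, brute-force pairwise comparison is shown above. For large n, the divide-and-conquer algorithm (sort by x, recurse on halves, check the dividing strip) achieves O(n log n).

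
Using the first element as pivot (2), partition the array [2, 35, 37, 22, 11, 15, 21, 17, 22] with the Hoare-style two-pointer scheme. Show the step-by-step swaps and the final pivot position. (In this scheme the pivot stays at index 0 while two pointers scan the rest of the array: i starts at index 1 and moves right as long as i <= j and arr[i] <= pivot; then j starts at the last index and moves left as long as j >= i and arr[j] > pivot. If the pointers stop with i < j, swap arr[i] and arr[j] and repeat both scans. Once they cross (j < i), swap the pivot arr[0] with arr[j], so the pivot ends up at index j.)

Hoare-style two-pointer partition with pivot = 2:

Initial array: [2, 35, 37, 22, 11, 15, 21, 17, 22]

Pointers start at i = 1, j = 8.
i ends at 1, j ends at 0: the pointers have crossed (j < i), so scanning stops.

j = 0, so swapping arr[0] with arr[j] leaves the pivot at position 0: [2, 35, 37, 22, 11, 15, 21, 17, 22]
Pivot position: 0

After partitioning with pivot 2, the array becomes [2, 35, 37, 22, 11, 15, 21, 17, 22]. The pivot is placed at index 0. All elements to the left of the pivot are <= 2, and all elements to the right are > 2.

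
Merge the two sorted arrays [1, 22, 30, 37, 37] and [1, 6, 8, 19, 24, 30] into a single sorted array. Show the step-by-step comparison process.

Merging process:

Compare 1 vs 1: take 1 from left. Merged: [1]
Compare 22 vs 1: take 1 from right. Merged: [1, 1]
Compare 22 vs 6: take 6 from right. Merged: [1, 1, 6]
Compare 22 vs 8: take 8 from right. Merged: [1, 1, 6, 8]
Compare 22 vs 19: take 19 from right. Merged: [1, 1, 6, 8, 19]
Compare 22 vs 24: take 22 from left. Merged: [1, 1, 6, 8, 19, 22]
Compare 30 vs 24: take 24 from right. Merged: [1, 1, 6, 8, 19, 22, 24]
Compare 30 vs 30: take 30 from left. Merged: [1, 1, 6, 8, 19, 22, 24, 30]
Compare 37 vs 30: take 30 from right. Merged: [1, 1, 6, 8, 19, 22, 24, 30, 30]
Append remaining from left: [37, 37]. Merged: [1, 1, 6, 8, 19, 22, 24, 30, 30, 37, 37]

Final merged array: [1, 1, 6, 8, 19, 22, 24, 30, 30, 37, 37]
Total comparisons: 9

The merged array is [1, 1, 6, 8, 19, 22, 24, 30, 30, 37, 37], requiring 9 comparisons. The merge step runs in O(n) time where n is the total number of elements.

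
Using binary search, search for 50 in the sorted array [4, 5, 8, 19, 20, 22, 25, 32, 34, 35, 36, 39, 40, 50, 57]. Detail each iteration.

Binary search for 50 in [4, 5, 8, 19, 20, 22, 25, 32, 34, 35, 36, 39, 40, 50, 57]:

lo=0, hi=14, mid=7, arr[mid]=32 -> 32 < 50, search right half
lo=8, hi=14, mid=11, arr[mid]=39 -> 39 < 50, search right half
lo=12, hi=14, mid=13, arr[mid]=50 -> Found target at index 13!

Binary search finds 50 at index 13 after 3 comparisons. The search repeatedly halves the search space by comparing with the middle element.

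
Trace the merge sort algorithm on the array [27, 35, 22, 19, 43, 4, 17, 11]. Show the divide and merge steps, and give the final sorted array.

Merge sort trace:

Split: [27, 35, 22, 19, 43, 4, 17, 11] -> [27, 35, 22, 19] and [43, 4, 17, 11]
  Split: [27, 35, 22, 19] -> [27, 35] and [22, 19]
    Split: [27, 35] -> [27] and [35]
    Merge: [27] + [35] -> [27, 35]
    Split: [22, 19] -> [22] and [19]
    Merge: [22] + [19] -> [19, 22]
  Merge: [27, 35] + [19, 22] -> [19, 22, 27, 35]
  Split: [43, 4, 17, 11] -> [43, 4] and [17, 11]
    Split: [43, 4] -> [43] and [4]
    Merge: [43] + [4] -> [4, 43]
    Split: [17, 11] -> [17] and [11]
    Merge: [17] + [11] -> [11, 17]
  Merge: [4, 43] + [11, 17] -> [4, 11, 17, 43]
Merge: [19, 22, 27, 35] + [4, 11, 17, 43] -> [4, 11, 17, 19, 22, 27, 35, 43]

Final sorted array: [4, 11, 17, 19, 22, 27, 35, 43]

The merge sort proceeds by recursively splitting the array and merging sorted halves.
After all merges, the sorted array is [4, 11, 17, 19, 22, 27, 35, 43].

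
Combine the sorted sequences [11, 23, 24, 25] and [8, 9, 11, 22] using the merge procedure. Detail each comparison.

Merging process:

Compare 11 vs 8: take 8 from right. Merged: [8]
Compare 11 vs 9: take 9 from right. Merged: [8, 9]
Compare 11 vs 11: take 11 from left. Merged: [8, 9, 11]
Compare 23 vs 11: take 11 from right. Merged: [8, 9, 11, 11]
Compare 23 vs 22: take 22 from right. Merged: [8, 9, 11, 11, 22]
Append remaining from left: [23, 24, 25]. Merged: [8, 9, 11, 11, 22, 23, 24, 25]

Final merged array: [8, 9, 11, 11, 22, 23, 24, 25]
Total comparisons: 5

The merged array is [8, 9, 11, 11, 22, 23, 24, 25], requiring 5 comparisons. The merge step runs in O(n) time where n is the total number of elements.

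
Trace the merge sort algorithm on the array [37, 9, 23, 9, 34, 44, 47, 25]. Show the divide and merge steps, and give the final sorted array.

Merge sort trace:

Split: [37, 9, 23, 9, 34, 44, 47, 25] -> [37, 9, 23, 9] and [34, 44, 47, 25]
  Split: [37, 9, 23, 9] -> [37, 9] and [23, 9]
    Split: [37, 9] -> [37] and [9]
    Merge: [37] + [9] -> [9, 37]
    Split: [23, 9] -> [23] and [9]
    Merge: [23] + [9] -> [9, 23]
  Merge: [9, 37] + [9, 23] -> [9, 9, 23, 37]
  Split: [34, 44, 47, 25] -> [34, 44] and [47, 25]
    Split: [34, 44] -> [34] and [44]
    Merge: [34] + [44] -> [34, 44]
    Split: [47, 25] -> [47] and [25]
    Merge: [47] + [25] -> [25, 47]
  Merge: [34, 44] + [25, 47] -> [25, 34, 44, 47]
Merge: [9, 9, 23, 37] + [25, 34, 44, 47] -> [9, 9, 23, 25, 34, 37, 44, 47]

Final sorted array: [9, 9, 23, 25, 34, 37, 44, 47]

The merge sort proceeds by recursively splitting the array and merging sorted halves.
After all merges, the sorted array is [9, 9, 23, 25, 34, 37, 44, 47].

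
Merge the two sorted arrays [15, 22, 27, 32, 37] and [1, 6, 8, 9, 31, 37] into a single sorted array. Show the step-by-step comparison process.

Merging process:

Compare 15 vs 1: take 1 from right. Merged: [1]
Compare 15 vs 6: take 6 from right. Merged: [1, 6]
Compare 15 vs 8: take 8 from right. Merged: [1, 6, 8]
Compare 15 vs 9: take 9 from right. Merged: [1, 6, 8, 9]
Compare 15 vs 31: take 15 from left. Merged: [1, 6, 8, 9, 15]
Compare 22 vs 31: take 22 from left. Merged: [1, 6, 8, 9, 15, 22]
Compare 27 vs 31: take 27 from left. Merged: [1, 6, 8, 9, 15, 22, 27]
Compare 32 vs 31: take 31 from right. Merged: [1, 6, 8, 9, 15, 22, 27, 31]
Compare 32 vs 37: take 32 from left. Merged: [1, 6, 8, 9, 15, 22, 27, 31, 32]
Compare 37 vs 37: take 37 from left. Merged: [1, 6, 8, 9, 15, 22, 27, 31, 32, 37]
Append remaining from right: [37]. Merged: [1, 6, 8, 9, 15, 22, 27, 31, 32, 37, 37]

Final merged array: [1, 6, 8, 9, 15, 22, 27, 31, 32, 37, 37]
Total comparisons: 10

The merged array is [1, 6, 8, 9, 15, 22, 27, 31, 32, 37, 37], requiring 10 comparisons. The merge step runs in O(n) time where n is the total number of elements.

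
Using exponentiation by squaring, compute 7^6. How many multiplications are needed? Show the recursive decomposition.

Computing 7^6 by squaring (build up from 7^1; each line after the first costs one multiplication):

7^1 = 7
7^2 = (7^1)^2 = 7^2 = 49
7^3 = 7 * 7^2 = 7 * 49 = 343
7^6 = (7^3)^2 = 343^2 = 117649

Result: 117649
Multiplications needed: 3 (3 lines after 7^1)

7^6 = 117649. Using exponentiation by squaring, this requires 3 multiplications. The key idea: if the exponent is even, square the half-power; if odd, multiply by the base once.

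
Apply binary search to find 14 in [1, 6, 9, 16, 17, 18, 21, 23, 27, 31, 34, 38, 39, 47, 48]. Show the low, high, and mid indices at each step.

Binary search for 14 in [1, 6, 9, 16, 17, 18, 21, 23, 27, 31, 34, 38, 39, 47, 48]:

lo=0, hi=14, mid=7, arr[mid]=23 -> 23 > 14, search left half
lo=0, hi=6, mid=3, arr[mid]=16 -> 16 > 14, search left half
lo=0, hi=2, mid=1, arr[mid]=6 -> 6 < 14, search right half
lo=2, hi=2, mid=2, arr[mid]=9 -> 9 < 14, search right half
lo=3 > hi=2, target 14 not found

Binary search determines that 14 is not in the array after 4 comparisons. The search space was exhausted without finding the target.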